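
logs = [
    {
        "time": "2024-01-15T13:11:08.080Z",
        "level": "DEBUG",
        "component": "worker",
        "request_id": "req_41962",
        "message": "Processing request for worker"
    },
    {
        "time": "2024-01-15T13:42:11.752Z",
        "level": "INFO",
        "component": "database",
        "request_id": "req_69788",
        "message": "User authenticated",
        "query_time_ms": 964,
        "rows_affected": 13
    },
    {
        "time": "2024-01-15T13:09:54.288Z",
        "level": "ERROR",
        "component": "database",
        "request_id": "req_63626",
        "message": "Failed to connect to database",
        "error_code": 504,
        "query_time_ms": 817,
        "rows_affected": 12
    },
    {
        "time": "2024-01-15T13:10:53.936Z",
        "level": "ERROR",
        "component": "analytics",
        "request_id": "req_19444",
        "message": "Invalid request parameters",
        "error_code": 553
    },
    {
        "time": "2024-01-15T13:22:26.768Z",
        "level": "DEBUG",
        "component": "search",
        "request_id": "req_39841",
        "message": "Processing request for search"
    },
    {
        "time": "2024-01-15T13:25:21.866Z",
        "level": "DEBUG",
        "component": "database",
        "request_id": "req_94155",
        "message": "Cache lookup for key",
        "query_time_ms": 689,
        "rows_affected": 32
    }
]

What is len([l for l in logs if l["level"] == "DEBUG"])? 3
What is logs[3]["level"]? "ERROR"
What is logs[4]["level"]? "DEBUG"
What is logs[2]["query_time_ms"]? 817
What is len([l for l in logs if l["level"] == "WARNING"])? 0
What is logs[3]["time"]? "2024-01-15T13:10:53.936Z"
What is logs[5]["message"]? "Cache lookup for key"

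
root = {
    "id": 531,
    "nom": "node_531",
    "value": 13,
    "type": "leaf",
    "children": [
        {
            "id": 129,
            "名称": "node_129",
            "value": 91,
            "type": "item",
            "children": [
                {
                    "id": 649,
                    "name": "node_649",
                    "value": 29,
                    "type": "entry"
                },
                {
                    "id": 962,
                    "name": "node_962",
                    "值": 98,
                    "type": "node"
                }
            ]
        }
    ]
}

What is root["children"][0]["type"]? "item"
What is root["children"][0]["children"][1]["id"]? 962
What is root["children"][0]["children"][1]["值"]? 98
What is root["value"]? 13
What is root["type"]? "leaf"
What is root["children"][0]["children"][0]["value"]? 29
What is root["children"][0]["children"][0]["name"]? "node_649"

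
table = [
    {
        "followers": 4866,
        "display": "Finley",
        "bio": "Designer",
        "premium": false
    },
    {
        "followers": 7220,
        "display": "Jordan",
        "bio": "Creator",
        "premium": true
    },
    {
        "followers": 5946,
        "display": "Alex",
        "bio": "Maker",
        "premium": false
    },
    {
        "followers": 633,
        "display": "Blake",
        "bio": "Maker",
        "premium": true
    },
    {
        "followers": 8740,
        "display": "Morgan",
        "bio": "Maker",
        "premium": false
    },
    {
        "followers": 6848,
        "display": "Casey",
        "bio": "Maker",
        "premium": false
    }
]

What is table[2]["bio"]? "Maker"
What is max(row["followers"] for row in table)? 8740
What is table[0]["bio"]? "Designer"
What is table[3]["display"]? "Blake"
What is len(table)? 6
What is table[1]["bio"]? "Creator"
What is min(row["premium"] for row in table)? False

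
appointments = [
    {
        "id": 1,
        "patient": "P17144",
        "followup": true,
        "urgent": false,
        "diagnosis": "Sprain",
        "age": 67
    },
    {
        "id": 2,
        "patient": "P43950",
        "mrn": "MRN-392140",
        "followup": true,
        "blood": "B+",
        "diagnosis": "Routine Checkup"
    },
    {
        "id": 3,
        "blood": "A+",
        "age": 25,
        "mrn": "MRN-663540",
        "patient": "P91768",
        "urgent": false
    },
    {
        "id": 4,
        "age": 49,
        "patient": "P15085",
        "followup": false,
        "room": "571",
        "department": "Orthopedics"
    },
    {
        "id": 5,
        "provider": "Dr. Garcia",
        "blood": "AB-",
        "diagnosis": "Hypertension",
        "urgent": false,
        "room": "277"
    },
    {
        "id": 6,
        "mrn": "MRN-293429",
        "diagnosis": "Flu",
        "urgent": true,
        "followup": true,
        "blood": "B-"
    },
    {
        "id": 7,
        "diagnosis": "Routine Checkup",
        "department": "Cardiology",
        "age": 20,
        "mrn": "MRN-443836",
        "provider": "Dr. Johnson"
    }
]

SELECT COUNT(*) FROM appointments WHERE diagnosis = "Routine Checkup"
2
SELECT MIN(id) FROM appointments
1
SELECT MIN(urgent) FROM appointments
False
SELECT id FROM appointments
[1, 2, 3, 4, 5, 6, 7]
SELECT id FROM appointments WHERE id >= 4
[4, 5, 6, 7]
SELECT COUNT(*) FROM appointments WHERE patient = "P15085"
1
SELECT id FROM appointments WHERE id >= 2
[2, 3, 4, 5, 6, 7]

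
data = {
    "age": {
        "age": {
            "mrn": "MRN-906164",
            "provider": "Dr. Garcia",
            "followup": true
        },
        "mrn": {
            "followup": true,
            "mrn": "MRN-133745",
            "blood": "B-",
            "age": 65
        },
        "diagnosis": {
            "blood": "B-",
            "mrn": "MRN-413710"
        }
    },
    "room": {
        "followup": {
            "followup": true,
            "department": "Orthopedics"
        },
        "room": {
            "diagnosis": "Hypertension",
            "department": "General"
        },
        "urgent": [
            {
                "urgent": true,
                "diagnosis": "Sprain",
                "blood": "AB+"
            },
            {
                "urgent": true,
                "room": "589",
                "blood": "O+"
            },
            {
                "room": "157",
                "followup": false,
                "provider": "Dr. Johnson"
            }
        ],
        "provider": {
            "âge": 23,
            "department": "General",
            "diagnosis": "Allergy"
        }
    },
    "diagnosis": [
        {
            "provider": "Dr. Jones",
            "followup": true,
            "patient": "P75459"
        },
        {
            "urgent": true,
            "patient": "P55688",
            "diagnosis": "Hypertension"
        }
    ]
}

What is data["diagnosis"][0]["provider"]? "Dr. Jones"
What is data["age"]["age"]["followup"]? True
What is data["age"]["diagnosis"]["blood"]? "B-"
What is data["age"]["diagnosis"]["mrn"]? "MRN-413710"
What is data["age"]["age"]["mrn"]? "MRN-906164"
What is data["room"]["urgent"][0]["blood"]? "AB+"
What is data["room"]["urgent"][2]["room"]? "157"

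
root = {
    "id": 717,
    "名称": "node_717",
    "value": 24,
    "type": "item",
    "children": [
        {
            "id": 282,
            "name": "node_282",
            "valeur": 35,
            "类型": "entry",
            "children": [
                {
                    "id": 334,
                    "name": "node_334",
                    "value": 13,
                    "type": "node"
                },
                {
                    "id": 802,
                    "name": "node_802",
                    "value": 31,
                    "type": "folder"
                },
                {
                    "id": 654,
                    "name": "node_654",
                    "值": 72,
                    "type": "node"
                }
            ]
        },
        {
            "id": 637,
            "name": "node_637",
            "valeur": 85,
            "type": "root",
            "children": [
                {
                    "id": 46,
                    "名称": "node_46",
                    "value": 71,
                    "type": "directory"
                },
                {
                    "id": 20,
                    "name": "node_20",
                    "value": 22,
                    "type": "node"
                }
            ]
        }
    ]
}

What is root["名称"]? "node_717"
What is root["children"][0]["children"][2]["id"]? 654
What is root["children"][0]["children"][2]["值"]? 72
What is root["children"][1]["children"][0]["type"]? "directory"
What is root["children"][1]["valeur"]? 85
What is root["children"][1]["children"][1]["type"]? "node"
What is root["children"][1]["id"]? 637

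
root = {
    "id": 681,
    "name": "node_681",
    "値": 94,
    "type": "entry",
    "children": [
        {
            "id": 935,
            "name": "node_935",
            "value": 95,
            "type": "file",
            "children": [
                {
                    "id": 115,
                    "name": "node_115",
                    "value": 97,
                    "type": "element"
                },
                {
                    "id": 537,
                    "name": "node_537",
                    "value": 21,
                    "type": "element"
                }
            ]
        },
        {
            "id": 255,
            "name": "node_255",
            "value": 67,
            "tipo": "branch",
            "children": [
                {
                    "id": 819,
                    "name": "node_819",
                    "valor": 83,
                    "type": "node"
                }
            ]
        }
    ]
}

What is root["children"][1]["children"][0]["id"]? 819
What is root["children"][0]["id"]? 935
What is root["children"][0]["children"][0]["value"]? 97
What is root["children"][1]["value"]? 67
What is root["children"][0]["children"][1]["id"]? 537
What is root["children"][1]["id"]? 255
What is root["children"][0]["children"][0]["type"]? "element"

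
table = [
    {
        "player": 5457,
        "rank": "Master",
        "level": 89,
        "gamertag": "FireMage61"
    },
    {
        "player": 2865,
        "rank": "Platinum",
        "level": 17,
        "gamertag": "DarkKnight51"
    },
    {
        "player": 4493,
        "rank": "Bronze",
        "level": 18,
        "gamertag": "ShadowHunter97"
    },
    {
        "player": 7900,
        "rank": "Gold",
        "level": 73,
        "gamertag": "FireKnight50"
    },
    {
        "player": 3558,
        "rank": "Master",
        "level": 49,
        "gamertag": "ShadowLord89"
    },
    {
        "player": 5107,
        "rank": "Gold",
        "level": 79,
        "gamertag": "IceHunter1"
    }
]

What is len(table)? 6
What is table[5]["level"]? 79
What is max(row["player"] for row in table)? 7900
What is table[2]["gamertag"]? "ShadowHunter97"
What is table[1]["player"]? 2865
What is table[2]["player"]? 4493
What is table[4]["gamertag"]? "ShadowLord89"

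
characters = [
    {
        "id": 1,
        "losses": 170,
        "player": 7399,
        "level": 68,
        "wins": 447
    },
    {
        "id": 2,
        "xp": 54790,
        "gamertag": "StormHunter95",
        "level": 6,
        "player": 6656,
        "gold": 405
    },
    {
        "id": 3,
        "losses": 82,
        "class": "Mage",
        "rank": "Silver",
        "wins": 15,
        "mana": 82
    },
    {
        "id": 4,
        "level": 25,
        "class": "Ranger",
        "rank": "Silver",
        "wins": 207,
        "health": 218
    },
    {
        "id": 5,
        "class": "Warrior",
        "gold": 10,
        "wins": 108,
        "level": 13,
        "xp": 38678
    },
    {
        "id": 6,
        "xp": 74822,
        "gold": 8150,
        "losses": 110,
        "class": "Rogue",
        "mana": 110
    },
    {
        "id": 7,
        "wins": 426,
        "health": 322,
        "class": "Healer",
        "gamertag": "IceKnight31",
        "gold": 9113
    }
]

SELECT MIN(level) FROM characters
6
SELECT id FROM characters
[1, 2, 3, 4, 5, 6, 7]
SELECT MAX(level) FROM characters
68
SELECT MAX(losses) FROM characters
170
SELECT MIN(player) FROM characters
6656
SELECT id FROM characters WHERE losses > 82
[1, 6]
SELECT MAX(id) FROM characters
7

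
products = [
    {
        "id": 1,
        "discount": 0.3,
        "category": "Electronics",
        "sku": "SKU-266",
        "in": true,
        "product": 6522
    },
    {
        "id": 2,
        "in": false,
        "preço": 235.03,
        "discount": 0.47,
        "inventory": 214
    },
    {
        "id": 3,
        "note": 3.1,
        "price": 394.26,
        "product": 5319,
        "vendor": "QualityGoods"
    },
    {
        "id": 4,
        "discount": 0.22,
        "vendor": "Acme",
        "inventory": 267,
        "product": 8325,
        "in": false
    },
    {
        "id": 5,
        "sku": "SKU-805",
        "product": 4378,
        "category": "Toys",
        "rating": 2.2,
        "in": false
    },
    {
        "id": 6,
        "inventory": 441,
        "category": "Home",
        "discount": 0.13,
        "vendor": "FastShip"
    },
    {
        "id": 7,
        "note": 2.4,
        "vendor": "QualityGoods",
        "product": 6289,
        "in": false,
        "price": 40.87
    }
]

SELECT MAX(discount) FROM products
0.47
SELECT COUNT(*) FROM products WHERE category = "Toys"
1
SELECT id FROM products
[1, 2, 3, 4, 5, 6, 7]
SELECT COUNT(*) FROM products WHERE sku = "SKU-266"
1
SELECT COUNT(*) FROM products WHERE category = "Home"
1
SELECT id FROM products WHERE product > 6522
[4]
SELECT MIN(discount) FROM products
0.13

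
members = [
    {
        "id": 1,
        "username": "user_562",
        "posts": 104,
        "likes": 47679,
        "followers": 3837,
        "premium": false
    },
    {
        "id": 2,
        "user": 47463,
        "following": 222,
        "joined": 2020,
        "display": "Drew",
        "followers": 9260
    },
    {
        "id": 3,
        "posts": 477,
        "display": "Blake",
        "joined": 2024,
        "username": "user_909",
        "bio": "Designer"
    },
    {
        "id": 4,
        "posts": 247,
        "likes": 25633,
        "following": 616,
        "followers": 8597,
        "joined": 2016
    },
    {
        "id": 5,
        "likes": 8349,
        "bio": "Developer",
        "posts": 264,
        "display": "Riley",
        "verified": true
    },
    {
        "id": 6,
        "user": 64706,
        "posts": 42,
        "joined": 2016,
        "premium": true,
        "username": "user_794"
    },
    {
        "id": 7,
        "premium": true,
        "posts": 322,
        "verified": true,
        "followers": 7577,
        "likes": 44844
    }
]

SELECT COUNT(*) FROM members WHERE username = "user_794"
1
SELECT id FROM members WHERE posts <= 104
[1, 6]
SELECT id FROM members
[1, 2, 3, 4, 5, 6, 7]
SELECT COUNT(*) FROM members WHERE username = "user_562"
1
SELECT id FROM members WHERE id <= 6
[1, 2, 3, 4, 5, 6]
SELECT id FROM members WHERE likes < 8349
[]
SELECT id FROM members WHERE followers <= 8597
[1, 4, 7]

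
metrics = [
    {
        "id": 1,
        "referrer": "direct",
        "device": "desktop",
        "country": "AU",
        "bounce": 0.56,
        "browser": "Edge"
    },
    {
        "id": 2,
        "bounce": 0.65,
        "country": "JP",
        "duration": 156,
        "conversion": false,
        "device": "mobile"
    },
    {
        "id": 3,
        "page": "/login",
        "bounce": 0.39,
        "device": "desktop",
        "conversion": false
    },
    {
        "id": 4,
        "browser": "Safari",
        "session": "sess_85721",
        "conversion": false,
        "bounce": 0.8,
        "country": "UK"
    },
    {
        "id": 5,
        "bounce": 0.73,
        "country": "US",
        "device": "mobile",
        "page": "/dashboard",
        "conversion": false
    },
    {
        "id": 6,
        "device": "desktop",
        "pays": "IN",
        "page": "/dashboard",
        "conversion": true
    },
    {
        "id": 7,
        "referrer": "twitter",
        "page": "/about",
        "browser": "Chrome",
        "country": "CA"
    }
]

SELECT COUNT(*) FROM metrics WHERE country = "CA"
1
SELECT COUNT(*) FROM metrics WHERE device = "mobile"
2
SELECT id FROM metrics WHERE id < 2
[1]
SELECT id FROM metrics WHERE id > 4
[5, 6, 7]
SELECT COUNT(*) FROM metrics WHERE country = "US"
1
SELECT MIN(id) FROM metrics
1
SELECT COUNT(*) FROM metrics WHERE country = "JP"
1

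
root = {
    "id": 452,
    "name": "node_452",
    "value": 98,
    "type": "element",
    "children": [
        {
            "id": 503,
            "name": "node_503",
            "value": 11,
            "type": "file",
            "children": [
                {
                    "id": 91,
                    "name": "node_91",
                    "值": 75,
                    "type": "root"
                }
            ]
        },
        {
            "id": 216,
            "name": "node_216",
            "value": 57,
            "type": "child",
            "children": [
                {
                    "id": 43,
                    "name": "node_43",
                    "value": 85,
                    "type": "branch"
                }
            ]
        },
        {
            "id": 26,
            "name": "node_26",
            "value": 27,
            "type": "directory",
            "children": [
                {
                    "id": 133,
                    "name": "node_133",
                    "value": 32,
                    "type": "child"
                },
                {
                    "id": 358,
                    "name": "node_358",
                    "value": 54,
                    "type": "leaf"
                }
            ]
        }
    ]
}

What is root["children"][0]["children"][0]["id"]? 91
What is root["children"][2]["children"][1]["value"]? 54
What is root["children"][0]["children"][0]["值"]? 75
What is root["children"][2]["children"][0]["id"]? 133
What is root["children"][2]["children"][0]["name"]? "node_133"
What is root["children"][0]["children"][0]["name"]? "node_91"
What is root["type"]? "element"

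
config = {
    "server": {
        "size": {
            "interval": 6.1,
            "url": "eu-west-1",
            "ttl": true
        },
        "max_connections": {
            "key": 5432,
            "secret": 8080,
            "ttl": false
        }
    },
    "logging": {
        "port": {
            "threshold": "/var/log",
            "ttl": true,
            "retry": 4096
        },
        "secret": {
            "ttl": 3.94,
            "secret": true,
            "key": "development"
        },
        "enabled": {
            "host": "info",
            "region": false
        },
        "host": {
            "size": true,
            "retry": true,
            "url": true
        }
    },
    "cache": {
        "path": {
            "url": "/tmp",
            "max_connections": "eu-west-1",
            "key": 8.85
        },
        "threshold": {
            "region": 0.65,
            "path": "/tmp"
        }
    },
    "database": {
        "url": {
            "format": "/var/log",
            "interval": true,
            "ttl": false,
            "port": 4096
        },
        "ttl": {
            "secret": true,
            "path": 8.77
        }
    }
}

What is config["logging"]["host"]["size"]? True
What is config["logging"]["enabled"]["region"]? False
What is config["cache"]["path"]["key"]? 8.85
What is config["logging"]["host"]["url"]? True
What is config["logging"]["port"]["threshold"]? "/var/log"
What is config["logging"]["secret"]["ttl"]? 3.94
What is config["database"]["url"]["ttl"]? False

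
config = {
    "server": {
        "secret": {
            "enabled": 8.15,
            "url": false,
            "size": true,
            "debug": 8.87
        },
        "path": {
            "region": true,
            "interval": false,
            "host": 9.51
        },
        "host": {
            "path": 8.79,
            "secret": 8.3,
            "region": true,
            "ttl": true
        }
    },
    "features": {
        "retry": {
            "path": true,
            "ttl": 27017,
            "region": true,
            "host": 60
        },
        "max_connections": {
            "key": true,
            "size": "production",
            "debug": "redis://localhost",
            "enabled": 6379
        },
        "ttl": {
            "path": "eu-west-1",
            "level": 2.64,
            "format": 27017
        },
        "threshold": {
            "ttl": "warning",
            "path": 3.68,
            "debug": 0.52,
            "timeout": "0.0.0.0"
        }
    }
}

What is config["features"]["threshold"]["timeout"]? "0.0.0.0"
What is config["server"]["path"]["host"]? 9.51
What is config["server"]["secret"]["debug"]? 8.87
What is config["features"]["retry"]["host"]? 60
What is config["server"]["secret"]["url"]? False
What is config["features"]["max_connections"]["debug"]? "redis://localhost"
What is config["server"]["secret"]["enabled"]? 8.15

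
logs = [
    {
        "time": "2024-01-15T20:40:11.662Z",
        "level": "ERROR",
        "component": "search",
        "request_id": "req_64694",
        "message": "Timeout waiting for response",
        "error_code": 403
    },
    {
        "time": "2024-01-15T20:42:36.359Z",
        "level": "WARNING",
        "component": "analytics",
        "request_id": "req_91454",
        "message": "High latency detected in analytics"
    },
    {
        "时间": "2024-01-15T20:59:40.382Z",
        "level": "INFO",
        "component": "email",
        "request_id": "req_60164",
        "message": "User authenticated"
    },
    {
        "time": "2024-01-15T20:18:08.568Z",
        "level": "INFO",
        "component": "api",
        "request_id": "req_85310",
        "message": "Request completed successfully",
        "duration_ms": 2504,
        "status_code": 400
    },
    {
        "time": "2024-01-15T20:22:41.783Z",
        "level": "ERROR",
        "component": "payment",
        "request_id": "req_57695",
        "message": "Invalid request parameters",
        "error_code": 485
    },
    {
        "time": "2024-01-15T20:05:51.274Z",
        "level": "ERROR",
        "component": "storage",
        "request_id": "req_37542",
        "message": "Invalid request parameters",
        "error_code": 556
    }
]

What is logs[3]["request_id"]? "req_85310"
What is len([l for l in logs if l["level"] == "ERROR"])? 3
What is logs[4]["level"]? "ERROR"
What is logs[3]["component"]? "api"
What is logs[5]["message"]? "Invalid request parameters"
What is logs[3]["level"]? "INFO"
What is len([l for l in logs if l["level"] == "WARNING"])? 1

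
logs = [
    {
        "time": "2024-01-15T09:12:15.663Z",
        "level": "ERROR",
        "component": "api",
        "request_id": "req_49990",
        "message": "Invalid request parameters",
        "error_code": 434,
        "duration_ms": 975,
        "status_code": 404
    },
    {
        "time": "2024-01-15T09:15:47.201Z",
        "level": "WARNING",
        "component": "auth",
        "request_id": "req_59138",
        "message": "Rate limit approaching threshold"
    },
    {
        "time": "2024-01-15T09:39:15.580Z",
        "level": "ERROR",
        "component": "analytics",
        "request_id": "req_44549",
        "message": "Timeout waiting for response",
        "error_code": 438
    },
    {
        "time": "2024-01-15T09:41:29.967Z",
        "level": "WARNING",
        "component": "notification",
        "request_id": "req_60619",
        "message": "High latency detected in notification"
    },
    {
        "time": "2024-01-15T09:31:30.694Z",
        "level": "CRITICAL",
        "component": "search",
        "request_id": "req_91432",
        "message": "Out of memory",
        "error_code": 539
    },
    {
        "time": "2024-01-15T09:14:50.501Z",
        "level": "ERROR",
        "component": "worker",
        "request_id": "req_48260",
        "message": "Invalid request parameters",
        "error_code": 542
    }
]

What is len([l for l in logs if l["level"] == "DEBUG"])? 0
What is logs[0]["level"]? "ERROR"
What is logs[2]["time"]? "2024-01-15T09:39:15.580Z"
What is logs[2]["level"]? "ERROR"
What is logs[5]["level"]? "ERROR"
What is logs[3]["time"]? "2024-01-15T09:41:29.967Z"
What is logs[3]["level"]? "WARNING"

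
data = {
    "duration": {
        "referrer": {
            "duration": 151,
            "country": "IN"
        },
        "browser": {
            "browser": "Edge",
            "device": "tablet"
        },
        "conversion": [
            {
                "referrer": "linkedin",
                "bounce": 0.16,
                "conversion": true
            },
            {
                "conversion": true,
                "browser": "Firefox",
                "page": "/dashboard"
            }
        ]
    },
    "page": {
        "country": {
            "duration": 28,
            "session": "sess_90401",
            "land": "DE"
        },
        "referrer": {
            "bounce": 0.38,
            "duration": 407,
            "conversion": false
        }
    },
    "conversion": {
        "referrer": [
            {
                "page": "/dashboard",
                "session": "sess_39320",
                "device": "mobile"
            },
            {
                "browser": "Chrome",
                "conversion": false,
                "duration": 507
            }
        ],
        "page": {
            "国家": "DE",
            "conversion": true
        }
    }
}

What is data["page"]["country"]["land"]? "DE"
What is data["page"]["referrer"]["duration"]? 407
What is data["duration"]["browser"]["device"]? "tablet"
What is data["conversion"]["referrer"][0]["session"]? "sess_39320"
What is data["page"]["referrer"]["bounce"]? 0.38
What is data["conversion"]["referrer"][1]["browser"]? "Chrome"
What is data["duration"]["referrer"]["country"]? "IN"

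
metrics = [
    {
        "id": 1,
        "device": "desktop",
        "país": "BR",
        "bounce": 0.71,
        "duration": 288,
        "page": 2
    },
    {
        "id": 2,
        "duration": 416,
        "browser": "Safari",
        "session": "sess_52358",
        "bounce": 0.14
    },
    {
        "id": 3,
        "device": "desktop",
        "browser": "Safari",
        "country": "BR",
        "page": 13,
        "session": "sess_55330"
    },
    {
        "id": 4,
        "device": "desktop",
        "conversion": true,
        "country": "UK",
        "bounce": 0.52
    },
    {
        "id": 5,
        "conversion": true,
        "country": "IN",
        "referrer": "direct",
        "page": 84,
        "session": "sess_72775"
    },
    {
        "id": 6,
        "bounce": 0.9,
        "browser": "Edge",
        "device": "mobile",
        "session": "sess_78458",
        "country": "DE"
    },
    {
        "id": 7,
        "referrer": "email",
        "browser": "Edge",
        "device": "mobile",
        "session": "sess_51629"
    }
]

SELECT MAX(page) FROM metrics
84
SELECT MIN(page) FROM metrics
2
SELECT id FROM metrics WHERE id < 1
[]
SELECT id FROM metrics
[1, 2, 3, 4, 5, 6, 7]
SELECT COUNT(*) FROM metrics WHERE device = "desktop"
3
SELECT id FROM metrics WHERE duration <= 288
[1]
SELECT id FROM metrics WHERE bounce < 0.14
[]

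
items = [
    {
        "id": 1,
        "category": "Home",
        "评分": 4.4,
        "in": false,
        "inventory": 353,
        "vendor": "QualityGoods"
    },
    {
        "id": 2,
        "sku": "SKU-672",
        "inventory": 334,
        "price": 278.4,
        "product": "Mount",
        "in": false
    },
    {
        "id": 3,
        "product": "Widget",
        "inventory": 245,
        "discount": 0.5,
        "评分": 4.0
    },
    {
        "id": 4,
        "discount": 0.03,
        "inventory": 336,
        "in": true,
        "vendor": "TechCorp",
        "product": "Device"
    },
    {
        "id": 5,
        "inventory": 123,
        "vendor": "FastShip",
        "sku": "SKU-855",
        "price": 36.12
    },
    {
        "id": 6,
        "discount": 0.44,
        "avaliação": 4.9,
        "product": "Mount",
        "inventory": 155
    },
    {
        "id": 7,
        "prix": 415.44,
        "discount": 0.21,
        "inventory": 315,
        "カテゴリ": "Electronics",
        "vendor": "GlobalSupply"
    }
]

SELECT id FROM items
[1, 2, 3, 4, 5, 6, 7]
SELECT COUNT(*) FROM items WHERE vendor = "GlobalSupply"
1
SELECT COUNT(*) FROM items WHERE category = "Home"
1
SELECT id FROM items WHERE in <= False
[1, 2]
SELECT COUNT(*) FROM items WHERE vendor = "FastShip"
1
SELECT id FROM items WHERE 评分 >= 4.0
[1, 3]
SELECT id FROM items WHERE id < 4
[1, 2, 3]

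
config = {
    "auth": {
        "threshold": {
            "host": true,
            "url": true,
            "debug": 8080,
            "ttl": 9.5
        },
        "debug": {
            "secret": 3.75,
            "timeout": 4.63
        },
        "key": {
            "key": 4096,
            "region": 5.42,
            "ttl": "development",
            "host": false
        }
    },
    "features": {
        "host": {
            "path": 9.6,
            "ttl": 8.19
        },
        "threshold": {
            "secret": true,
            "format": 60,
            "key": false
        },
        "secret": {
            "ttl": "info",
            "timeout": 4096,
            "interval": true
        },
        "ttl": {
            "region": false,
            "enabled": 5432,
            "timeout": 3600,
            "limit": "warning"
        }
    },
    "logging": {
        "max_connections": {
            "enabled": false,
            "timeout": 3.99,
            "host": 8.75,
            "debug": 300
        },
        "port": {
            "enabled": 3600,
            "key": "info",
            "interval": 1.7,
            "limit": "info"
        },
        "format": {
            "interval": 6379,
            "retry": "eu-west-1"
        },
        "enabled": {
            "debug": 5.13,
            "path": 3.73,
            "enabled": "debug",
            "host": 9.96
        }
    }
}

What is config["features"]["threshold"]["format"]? 60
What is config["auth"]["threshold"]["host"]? True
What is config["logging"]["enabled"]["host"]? 9.96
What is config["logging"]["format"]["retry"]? "eu-west-1"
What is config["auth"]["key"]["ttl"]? "development"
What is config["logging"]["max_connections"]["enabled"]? False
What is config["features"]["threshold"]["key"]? False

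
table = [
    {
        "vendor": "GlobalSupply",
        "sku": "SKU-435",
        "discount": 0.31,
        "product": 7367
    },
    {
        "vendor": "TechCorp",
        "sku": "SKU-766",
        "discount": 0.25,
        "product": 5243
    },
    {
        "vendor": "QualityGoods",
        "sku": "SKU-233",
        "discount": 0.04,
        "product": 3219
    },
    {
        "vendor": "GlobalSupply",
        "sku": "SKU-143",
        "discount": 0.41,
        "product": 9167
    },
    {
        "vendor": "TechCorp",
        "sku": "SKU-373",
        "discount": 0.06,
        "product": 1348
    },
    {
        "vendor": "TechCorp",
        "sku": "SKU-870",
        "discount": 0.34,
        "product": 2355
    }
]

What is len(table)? 6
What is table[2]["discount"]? 0.04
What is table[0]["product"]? 7367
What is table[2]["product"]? 3219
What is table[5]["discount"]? 0.34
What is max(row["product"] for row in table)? 9167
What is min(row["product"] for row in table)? 1348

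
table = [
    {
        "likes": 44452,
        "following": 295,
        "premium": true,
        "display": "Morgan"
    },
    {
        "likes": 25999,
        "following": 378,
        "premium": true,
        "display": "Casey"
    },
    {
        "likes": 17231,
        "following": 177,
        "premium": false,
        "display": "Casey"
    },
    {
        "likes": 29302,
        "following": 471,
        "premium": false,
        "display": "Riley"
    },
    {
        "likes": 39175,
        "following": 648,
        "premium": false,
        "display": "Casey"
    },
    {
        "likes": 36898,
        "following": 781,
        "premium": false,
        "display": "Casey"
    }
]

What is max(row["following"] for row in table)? 781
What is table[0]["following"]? 295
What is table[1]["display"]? "Casey"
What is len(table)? 6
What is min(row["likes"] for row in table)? 17231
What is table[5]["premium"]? False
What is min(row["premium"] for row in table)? False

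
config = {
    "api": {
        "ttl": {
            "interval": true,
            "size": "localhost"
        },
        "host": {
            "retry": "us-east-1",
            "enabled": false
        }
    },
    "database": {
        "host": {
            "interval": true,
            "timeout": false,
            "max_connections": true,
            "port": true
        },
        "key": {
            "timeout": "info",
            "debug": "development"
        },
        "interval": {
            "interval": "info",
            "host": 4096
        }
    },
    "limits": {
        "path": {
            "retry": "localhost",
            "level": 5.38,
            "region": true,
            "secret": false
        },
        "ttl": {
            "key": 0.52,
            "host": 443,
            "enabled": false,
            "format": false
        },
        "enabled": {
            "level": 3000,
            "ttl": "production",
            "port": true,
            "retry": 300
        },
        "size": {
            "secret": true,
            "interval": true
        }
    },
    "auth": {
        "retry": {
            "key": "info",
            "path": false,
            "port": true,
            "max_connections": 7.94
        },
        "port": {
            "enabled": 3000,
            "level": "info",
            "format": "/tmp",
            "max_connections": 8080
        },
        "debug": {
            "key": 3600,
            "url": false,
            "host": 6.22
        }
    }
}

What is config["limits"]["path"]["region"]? True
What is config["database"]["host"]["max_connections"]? True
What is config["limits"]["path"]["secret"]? False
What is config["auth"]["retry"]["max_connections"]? 7.94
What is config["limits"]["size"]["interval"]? True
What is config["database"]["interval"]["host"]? 4096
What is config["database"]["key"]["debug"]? "development"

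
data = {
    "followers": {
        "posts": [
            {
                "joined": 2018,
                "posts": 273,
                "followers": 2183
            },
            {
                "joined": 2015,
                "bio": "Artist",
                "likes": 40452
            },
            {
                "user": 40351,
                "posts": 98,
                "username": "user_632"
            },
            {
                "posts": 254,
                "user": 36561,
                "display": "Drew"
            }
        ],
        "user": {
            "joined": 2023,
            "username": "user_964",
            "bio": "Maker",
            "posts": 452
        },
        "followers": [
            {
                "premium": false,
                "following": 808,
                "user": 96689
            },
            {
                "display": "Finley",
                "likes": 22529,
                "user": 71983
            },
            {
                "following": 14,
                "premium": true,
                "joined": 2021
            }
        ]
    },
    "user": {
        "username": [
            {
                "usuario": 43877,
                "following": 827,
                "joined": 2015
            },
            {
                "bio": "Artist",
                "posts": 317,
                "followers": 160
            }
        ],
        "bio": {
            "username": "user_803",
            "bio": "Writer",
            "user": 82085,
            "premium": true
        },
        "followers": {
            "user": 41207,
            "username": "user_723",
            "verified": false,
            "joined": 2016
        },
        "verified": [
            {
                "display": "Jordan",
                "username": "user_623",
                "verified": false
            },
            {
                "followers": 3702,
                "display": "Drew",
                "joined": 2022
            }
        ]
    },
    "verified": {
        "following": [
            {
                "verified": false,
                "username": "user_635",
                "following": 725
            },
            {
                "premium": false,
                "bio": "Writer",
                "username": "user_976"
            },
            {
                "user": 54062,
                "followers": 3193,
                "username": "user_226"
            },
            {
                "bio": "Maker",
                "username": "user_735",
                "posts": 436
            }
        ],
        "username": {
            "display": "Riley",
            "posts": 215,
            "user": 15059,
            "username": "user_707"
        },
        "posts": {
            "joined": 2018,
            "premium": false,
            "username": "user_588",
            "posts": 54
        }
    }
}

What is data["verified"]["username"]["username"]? "user_707"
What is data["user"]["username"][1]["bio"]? "Artist"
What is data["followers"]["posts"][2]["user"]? 40351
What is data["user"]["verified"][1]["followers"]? 3702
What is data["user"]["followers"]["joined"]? 2016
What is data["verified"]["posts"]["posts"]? 54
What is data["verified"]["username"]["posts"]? 215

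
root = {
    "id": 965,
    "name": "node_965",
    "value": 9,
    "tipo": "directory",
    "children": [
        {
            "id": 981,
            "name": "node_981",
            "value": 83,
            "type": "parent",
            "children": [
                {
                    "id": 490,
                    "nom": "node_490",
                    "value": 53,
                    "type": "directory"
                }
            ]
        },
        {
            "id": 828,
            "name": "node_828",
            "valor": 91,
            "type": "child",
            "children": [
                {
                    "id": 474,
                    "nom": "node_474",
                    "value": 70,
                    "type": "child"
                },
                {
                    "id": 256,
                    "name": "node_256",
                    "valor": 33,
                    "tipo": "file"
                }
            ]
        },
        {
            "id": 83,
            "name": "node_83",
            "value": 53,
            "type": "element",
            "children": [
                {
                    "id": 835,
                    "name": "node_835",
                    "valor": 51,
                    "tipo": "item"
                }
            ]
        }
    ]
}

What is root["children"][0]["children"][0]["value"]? 53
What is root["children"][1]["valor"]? 91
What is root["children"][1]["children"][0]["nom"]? "node_474"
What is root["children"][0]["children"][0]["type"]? "directory"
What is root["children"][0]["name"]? "node_981"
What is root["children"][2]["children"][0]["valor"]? 51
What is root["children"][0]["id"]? 981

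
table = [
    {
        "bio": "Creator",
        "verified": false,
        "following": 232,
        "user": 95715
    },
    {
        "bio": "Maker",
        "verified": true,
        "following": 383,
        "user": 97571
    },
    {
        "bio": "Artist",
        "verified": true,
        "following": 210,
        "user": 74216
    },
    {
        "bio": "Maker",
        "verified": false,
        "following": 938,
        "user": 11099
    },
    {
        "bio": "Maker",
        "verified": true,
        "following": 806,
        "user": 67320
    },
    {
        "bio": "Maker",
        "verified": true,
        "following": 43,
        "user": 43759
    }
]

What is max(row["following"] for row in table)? 938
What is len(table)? 6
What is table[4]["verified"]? True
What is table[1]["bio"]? "Maker"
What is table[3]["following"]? 938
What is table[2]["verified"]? True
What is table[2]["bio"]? "Artist"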